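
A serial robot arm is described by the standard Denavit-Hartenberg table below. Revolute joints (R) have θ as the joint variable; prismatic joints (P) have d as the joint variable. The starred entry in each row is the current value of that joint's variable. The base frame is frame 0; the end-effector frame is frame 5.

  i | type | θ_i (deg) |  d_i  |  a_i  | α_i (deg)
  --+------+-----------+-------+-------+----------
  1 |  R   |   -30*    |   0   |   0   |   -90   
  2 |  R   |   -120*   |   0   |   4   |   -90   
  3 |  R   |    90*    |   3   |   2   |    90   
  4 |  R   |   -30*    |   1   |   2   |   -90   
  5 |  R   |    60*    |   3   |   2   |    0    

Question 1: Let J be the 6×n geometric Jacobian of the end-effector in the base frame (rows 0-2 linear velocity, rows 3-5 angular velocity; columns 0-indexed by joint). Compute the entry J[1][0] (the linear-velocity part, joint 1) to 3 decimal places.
axis z_0 = ẑ; lever o_n−o_0 = (-1.3905,-6.2386,4.8792)
cross product → J_v[:, 0] = (6.2386,-1.3905,0.0000)
J_ω[:, 0] = z_0
entry J[1][0] = -1.3905

-1.391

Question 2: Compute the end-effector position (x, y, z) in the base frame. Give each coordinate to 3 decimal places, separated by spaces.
-1.391 -6.239 4.879

after link 1: o_1 = (0.0000, 0.0000, 0.0000)
after link 2: o_2 = (-1.7321, 1.0000, 3.4641)
after link 3: o_3 = (-0.4821, -2.0311, 4.9641)
after link 4: o_4 = (-2.5311, -2.8481, 5.3301)
after link 5: o_5 = (-1.3905, -6.2386, 4.8792)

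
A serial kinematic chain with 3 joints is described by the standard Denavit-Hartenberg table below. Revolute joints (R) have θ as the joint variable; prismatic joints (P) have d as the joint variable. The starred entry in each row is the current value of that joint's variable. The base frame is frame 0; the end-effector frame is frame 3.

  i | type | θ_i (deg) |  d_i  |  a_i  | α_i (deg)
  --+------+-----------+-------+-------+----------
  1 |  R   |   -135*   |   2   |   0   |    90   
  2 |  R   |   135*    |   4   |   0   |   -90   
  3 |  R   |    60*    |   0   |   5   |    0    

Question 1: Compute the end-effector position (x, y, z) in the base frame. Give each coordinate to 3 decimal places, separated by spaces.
1.483 1.017 3.768

after link 1: o_1 = (0.0000, 0.0000, 2.0000)
after link 2: o_2 = (-2.8284, 2.8284, 2.0000)
after link 3: o_3 = (1.4834, 1.0166, 3.7678)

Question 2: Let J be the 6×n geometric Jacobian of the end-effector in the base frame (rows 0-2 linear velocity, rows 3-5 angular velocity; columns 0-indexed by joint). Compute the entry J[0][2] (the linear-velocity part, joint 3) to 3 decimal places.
-0.397

axis z_2 = (0.5000,0.5000,-0.7071); lever o_n−o_2 = (4.3119,-1.8119,1.7678)
cross product → J_v[:, 2] = (-0.3973,-3.9328,-3.0619)
J_ω[:, 2] = z_2
entry J[0][2] = -0.3973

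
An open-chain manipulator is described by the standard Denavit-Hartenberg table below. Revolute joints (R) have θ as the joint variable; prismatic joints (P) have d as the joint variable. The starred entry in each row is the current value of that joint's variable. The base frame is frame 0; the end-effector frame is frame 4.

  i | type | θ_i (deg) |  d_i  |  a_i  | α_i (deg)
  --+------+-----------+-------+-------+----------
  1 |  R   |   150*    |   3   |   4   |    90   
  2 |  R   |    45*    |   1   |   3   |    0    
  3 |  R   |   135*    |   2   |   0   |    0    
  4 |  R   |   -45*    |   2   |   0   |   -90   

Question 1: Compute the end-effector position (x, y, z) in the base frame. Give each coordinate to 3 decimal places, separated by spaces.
after link 1: o_1 = (-3.4641, 2.0000, 3.0000)
after link 2: o_2 = (-4.8012, 3.9267, 5.1213)
after link 3: o_3 = (-3.8012, 5.6587, 5.1213)
after link 4: o_4 = (-2.8012, 7.3908, 5.1213)

-2.801 7.391 5.121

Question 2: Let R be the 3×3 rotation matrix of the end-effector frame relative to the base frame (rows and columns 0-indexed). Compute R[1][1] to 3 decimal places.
End-effector y-axis (col 1 of R) = (-0.5000,-0.8660,-0.0000)
R[1][1] = -0.8660

-0.866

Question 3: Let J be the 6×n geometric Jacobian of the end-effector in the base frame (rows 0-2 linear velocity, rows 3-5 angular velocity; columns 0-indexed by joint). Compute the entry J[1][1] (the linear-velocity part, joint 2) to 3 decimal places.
axis z_1 = (0.5000,0.8660,0.0000); lever o_n−o_1 = (0.6629,5.3908,2.1213)
cross product → J_v[:, 1] = (1.8371,-1.0607,2.1213)
J_ω[:, 1] = z_1
entry J[1][1] = -1.0607

-1.061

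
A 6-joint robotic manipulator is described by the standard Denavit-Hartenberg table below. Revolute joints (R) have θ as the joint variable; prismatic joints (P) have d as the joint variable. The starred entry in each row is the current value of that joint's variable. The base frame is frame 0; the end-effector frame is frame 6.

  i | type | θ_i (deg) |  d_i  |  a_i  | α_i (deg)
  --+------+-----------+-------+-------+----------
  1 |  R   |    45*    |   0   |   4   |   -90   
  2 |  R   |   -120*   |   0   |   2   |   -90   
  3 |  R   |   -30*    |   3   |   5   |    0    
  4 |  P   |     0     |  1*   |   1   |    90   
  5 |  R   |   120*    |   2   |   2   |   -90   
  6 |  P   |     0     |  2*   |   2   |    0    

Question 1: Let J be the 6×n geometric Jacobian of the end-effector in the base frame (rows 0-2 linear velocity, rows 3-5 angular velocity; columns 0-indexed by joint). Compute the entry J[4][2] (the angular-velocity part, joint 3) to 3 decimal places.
axis z_2 = (0.6124,0.6124,0.5000); lever o_n−o_2 = (1.5910,5.6442,4.0670)
cross product → J_v[:, 2] = (-0.3316,-1.6950,2.4821)
J_ω[:, 2] = z_2
entry J[4][2] = 0.6124

0.612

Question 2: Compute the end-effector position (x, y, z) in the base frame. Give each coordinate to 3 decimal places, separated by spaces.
after link 1: o_1 = (2.8284, 2.8284, 0.0000)
after link 2: o_2 = (2.1213, 2.1213, 1.7321)
after link 3: o_3 = (0.6597, 4.1953, 6.9821)
after link 4: o_4 = (0.6124, 4.8550, 8.2321)
after link 5: o_5 = (1.4616, 7.4466, 7.4821)
after link 6: o_6 = (3.7123, 7.7655, 5.7990)

3.712 7.765 5.799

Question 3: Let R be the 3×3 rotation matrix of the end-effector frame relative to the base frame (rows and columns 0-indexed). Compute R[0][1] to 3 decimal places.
End-effector y-axis (col 1 of R) = (0.4356,-0.7891,0.4330)
R[0][1] = 0.4356

0.436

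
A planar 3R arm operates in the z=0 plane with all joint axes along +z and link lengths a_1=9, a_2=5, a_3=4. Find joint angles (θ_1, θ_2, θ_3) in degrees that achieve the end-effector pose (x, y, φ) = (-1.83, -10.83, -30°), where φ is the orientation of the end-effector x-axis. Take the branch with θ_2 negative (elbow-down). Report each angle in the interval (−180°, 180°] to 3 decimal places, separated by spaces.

-91.890 -90.002 151.892

wrist centre = target − a_3·(cos φ, sin φ) = (-5.2941, -8.8300)
cos θ_2 = (105.9964−9²−5²)/(2·9·5) = -0.0000; θ_2 = -90.0023° (elbow-down)
β = atan2(-8.8300,-5.2941) = -120.9452°; ψ = atan2(-5.0000,8.9998) = -29.0551°
θ_1 = β − ψ = -91.8900°
θ_3 = φ − θ_1 − θ_2 = 151.8923° (wrapped to (-180°,180°])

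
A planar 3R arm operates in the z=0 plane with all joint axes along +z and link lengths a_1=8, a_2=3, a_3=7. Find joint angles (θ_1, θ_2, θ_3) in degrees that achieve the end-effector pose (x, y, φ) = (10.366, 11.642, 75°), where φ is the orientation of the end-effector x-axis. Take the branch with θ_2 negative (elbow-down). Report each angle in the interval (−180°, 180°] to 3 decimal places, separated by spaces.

45.003 -60.007 90.004

wrist centre = target − a_3·(cos φ, sin φ) = (8.5543, 4.8805)
cos θ_2 = (96.9949−8²−3²)/(2·8·3) = 0.4999; θ_2 = -60.0070° (elbow-down)
β = atan2(4.8805,8.5543) = 29.7063°; ψ = atan2(-2.5983,9.4997) = -15.2969°
θ_1 = β − ψ = 45.0032°
θ_3 = φ − θ_1 − θ_2 = 90.0038° (wrapped to (-180°,180°])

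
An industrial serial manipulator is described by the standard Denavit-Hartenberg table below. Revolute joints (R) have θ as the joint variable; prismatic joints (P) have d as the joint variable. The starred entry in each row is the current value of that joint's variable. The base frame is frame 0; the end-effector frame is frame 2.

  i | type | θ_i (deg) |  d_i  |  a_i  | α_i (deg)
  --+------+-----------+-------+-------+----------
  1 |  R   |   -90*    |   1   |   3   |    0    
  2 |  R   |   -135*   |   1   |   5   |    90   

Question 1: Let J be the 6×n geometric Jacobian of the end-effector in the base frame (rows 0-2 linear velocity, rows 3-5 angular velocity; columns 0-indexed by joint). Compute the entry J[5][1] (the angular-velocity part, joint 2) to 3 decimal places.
1.000

axis z_1 = (0.0000,0.0000,1.0000); lever o_n−o_1 = (-3.5355,3.5355,1.0000)
cross product → J_v[:, 1] = (-3.5355,-3.5355,0.0000)
J_ω[:, 1] = z_1
entry J[5][1] = 1.0000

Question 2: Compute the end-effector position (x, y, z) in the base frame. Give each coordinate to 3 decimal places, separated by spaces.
after link 1: o_1 = (0.0000, -3.0000, 1.0000)
after link 2: o_2 = (-3.5355, 0.5355, 2.0000)

-3.536 0.536 2.000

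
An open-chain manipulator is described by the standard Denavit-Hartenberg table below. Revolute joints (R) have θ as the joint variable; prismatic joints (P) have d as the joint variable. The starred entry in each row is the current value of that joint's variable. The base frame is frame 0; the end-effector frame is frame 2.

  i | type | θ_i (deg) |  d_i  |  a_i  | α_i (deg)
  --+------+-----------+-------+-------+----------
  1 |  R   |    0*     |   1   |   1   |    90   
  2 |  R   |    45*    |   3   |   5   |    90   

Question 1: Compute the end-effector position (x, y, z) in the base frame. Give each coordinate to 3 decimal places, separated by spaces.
4.536 -3.000 4.536

after link 1: o_1 = (1.0000, 0.0000, 1.0000)
after link 2: o_2 = (4.5355, -3.0000, 4.5355)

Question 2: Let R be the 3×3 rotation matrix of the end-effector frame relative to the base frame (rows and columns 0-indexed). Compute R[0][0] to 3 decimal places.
End-effector x-axis (col 0 of R) = (0.7071,0.0000,0.7071)
R[0][0] = 0.7071

0.707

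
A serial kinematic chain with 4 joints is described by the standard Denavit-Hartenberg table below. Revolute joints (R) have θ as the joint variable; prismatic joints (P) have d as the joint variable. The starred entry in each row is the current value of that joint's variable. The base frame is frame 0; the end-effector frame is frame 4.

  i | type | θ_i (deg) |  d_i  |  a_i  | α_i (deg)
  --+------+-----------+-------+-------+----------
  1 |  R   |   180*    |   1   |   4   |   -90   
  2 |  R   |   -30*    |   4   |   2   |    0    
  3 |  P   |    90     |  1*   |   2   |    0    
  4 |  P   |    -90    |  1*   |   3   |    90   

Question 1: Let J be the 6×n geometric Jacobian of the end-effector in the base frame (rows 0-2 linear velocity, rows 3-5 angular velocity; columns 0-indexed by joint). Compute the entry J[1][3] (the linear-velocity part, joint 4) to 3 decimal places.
prismatic axis z_3 = (-0.0000,-1.0000,0.0000)
J_v[:, 3] = z_3; J_ω[:, 3] = (0,0,0)
entry J[1][3] = -1.0000

-1.000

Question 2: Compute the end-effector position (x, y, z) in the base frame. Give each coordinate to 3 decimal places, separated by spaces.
after link 1: o_1 = (-4.0000, 0.0000, 1.0000)
after link 2: o_2 = (-5.7321, -4.0000, 2.0000)
after link 3: o_3 = (-6.7321, -5.0000, 0.2679)
after link 4: o_4 = (-9.3301, -6.0000, 1.7679)

-9.330 -6.000 1.768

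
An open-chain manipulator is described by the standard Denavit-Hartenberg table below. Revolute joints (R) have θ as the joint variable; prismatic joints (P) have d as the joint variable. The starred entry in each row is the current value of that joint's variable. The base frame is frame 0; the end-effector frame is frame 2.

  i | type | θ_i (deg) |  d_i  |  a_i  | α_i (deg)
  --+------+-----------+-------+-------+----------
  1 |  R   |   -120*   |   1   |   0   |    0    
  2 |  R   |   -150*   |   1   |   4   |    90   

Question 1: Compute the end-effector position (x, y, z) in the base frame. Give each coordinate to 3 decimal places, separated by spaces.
-0.000 4.000 2.000

after link 1: o_1 = (0.0000, 0.0000, 1.0000)
after link 2: o_2 = (-0.0000, 4.0000, 2.0000)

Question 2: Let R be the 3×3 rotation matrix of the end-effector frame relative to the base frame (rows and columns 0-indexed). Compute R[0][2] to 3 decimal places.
End-effector z-axis (col 2 of R) = (1.0000,0.0000,0.0000)
R[0][2] = 1.0000

1.000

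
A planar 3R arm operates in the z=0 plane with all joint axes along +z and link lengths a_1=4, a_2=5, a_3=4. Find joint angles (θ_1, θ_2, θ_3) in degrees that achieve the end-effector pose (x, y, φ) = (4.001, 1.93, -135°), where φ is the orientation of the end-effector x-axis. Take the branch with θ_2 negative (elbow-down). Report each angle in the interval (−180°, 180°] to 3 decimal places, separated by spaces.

60.003 -45.001 -150.002

wrist centre = target − a_3·(cos φ, sin φ) = (6.8294, 4.7584)
cos θ_2 = (69.2837−4²−5²)/(2·4·5) = 0.7071; θ_2 = -45.0011° (elbow-down)
β = atan2(4.7584,6.8294) = 34.8670°; ψ = atan2(-3.5356,7.5355) = -25.1358°
θ_1 = β − ψ = 60.0027°
θ_3 = φ − θ_1 − θ_2 = -150.0016° (wrapped to (-180°,180°])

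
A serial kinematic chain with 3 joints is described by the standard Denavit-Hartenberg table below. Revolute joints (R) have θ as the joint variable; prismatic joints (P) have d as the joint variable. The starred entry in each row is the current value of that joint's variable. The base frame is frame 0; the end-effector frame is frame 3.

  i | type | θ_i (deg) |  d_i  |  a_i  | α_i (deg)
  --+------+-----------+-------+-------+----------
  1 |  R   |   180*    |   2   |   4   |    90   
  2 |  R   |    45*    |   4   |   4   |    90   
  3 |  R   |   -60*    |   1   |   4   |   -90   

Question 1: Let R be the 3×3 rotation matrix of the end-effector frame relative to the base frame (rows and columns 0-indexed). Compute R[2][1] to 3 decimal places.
End-effector y-axis (col 1 of R) = (0.7071,-0.0000,0.7071)
R[2][1] = 0.7071

0.707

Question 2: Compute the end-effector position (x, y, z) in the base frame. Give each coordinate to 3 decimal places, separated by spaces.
after link 1: o_1 = (-4.0000, 0.0000, 2.0000)
after link 2: o_2 = (-6.8284, 4.0000, 4.8284)
after link 3: o_3 = (-8.9497, 0.5359, 5.5355)

-8.950 0.536 5.536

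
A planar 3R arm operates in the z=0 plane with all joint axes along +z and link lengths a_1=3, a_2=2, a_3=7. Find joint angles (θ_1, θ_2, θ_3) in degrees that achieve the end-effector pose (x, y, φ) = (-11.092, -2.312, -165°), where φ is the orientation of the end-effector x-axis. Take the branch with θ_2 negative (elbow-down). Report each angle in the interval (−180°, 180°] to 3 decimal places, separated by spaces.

wrist centre = target − a_3·(cos φ, sin φ) = (-4.3305, -0.5003)
cos θ_2 = (19.0037−3²−2²)/(2·3·2) = 0.5003; θ_2 = -59.9798° (elbow-down)
β = atan2(-0.5003,-4.3305) = -173.4103°; ψ = atan2(-1.7317,4.0006) = -23.4058°
θ_1 = β − ψ = -150.0046°
θ_3 = φ − θ_1 − θ_2 = 44.9844° (wrapped to (-180°,180°])

-150.005 -59.980 44.984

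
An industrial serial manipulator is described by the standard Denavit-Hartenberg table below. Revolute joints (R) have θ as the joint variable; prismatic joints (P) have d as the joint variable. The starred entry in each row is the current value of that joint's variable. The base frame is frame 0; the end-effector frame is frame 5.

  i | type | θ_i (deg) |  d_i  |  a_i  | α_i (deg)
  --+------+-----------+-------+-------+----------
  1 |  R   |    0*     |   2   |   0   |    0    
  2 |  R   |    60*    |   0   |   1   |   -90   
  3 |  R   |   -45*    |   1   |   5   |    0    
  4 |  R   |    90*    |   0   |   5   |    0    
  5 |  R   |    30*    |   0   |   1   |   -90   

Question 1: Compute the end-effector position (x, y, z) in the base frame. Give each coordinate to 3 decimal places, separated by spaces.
after link 1: o_1 = (0.0000, 0.0000, 2.0000)
after link 2: o_2 = (0.5000, 0.8660, 2.0000)
after link 3: o_3 = (1.4017, 4.4279, 5.5355)
after link 4: o_4 = (3.1695, 7.4897, 2.0000)
after link 5: o_5 = (3.2989, 7.7139, 1.0341)

3.299 7.714 1.034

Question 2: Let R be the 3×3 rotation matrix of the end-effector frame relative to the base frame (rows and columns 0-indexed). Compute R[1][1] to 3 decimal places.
End-effector y-axis (col 1 of R) = (0.8660,-0.5000,-0.0000)
R[1][1] = -0.5000

-0.500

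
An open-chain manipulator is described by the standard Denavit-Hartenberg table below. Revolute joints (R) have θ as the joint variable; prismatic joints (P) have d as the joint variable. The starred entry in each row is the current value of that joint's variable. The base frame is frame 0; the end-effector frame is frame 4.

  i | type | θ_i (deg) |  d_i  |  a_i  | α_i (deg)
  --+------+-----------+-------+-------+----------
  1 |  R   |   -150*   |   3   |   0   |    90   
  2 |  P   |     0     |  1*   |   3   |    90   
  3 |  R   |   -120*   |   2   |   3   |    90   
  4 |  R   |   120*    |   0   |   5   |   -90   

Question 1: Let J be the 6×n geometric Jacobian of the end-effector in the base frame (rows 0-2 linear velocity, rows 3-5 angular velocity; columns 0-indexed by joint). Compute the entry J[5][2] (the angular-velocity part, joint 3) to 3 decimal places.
-1.000

axis z_2 = (-0.0000,0.0000,-1.0000); lever o_n−o_2 = (0.4330,-0.2500,-6.3301)
cross product → J_v[:, 2] = (-0.2500,-0.4330,-0.0000)
J_ω[:, 2] = z_2
entry J[5][2] = -1.0000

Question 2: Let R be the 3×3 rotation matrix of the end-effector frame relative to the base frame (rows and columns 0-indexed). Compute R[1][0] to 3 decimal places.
End-effector x-axis (col 0 of R) = (-0.4330,0.2500,-0.8660)
R[1][0] = 0.2500

0.250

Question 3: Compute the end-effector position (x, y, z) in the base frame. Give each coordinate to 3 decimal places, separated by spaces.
-2.665 -0.884 -3.330

after link 1: o_1 = (0.0000, 0.0000, 3.0000)
after link 2: o_2 = (-3.0981, -0.6340, 3.0000)
after link 3: o_3 = (-0.5000, -2.1340, 1.0000)
after link 4: o_4 = (-2.6651, -0.8840, -3.3301)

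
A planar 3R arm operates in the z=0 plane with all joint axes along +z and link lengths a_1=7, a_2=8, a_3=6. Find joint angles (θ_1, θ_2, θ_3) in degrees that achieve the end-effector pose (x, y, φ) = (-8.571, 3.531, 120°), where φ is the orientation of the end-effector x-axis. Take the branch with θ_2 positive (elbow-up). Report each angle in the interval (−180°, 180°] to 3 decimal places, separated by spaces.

120.000 134.997 -134.997

wrist centre = target − a_3·(cos φ, sin φ) = (-5.5710, -1.6652)
cos θ_2 = (33.8088−7²−8²)/(2·7·8) = -0.7071; θ_2 = 134.9966° (elbow-up)
β = atan2(-1.6652,-5.5710) = -163.3588°; ψ = atan2(5.6572,1.3435) = 76.6407°
θ_1 = β − ψ = -239.9995°
θ_3 = φ − θ_1 − θ_2 = -134.9971° (wrapped to (-180°,180°])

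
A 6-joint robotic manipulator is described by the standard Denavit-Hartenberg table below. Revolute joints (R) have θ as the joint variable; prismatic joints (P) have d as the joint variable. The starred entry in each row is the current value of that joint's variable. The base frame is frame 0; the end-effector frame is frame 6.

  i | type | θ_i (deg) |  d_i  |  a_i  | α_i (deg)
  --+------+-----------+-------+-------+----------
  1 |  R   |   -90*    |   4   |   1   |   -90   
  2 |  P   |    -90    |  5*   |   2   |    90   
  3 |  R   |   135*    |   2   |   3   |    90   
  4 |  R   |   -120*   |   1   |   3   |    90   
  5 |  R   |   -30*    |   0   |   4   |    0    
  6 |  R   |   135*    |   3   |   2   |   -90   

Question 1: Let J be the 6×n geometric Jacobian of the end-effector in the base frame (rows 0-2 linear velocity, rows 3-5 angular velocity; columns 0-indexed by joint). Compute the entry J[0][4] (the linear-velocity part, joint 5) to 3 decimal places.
axis z_4 = (-0.6124,0.5000,0.6124); lever o_n−o_4 = (-2.9270,-1.0517,2.8307)
cross product → J_v[:, 4] = (2.0594,-0.0590,2.1076)
J_ω[:, 4] = z_4
entry J[0][4] = 2.0594

2.059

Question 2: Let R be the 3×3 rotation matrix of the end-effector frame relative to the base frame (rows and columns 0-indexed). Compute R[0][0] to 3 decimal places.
End-effector x-axis (col 0 of R) = (0.7745,0.2241,0.5915)
R[0][0] = 0.7745

0.775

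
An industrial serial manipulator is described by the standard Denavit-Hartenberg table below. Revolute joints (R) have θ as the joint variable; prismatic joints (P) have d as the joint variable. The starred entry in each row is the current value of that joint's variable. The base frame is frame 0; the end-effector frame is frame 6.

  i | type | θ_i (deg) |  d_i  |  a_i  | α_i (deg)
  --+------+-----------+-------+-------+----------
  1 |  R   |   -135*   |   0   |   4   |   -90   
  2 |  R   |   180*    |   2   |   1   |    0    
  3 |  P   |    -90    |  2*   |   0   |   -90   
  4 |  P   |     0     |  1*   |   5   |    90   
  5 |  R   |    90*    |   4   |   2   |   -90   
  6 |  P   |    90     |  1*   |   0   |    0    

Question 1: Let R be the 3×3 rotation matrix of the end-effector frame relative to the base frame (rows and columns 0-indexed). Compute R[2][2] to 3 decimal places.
1.000

End-effector z-axis (col 2 of R) = (0.0000,0.0000,1.0000)
R[2][2] = 1.0000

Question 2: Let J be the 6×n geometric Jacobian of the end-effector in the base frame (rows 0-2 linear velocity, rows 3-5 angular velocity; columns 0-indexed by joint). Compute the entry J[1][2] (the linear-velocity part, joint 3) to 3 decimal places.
prismatic axis z_2 = (0.7071,-0.7071,0.0000)
J_v[:, 2] = z_2; J_ω[:, 2] = (0,0,0)
entry J[1][2] = -0.7071

-0.707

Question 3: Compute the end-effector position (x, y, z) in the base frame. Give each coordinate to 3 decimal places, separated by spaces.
after link 1: o_1 = (-2.8284, -2.8284, 0.0000)
after link 2: o_2 = (-0.7071, -3.5355, 0.0000)
after link 3: o_3 = (0.7071, -4.9497, 0.0000)
after link 4: o_4 = (1.4142, -4.2426, -5.0000)
after link 5: o_5 = (5.6569, -5.6569, -5.0000)
after link 6: o_6 = (5.6569, -5.6569, -4.0000)

5.657 -5.657 -4.000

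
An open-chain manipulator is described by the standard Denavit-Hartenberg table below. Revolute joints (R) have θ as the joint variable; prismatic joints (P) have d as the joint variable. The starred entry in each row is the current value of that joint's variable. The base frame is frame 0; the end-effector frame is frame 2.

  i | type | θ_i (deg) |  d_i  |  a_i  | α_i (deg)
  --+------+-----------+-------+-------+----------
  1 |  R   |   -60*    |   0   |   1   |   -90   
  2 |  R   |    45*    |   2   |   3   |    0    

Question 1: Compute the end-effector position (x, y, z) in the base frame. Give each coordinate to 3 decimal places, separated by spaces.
3.293 -1.703 -2.121

after link 1: o_1 = (0.5000, -0.8660, 0.0000)
after link 2: o_2 = (3.2927, -1.7031, -2.1213)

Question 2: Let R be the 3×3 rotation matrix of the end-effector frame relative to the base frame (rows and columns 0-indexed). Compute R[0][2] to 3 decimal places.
End-effector z-axis (col 2 of R) = (0.8660,0.5000,0.0000)
R[0][2] = 0.8660

0.866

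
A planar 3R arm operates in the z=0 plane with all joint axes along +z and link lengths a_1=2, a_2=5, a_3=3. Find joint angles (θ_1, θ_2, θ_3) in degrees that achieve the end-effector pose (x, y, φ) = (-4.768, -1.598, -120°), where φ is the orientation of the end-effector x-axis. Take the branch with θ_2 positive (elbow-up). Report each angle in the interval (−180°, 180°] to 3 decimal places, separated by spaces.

wrist centre = target − a_3·(cos φ, sin φ) = (-3.2680, 1.0001)
cos θ_2 = (11.6800−2²−5²)/(2·2·5) = -0.8660; θ_2 = 149.9972° (elbow-up)
β = atan2(1.0001,-3.2680) = 162.9848°; ψ = atan2(2.5002,-2.3300) = 132.9819°
θ_1 = β − ψ = 30.0029°
θ_3 = φ − θ_1 − θ_2 = 59.9999° (wrapped to (-180°,180°])

30.003 149.997 60.000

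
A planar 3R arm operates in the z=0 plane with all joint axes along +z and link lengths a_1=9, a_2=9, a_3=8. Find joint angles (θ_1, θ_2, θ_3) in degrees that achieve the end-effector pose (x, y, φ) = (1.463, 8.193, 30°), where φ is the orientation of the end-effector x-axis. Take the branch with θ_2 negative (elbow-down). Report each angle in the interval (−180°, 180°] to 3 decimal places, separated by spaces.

-149.996 -135.000 -45.004

wrist centre = target − a_3·(cos φ, sin φ) = (-5.4652, 4.1930)
cos θ_2 = (47.4497−9²−9²)/(2·9·9) = -0.7071; θ_2 = -134.9995° (elbow-down)
β = atan2(4.1930,-5.4652) = 142.5039°; ψ = atan2(-6.3640,2.6361) = -67.4998°
θ_1 = β − ψ = 210.0037°
θ_3 = φ − θ_1 − θ_2 = -45.0042° (wrapped to (-180°,180°])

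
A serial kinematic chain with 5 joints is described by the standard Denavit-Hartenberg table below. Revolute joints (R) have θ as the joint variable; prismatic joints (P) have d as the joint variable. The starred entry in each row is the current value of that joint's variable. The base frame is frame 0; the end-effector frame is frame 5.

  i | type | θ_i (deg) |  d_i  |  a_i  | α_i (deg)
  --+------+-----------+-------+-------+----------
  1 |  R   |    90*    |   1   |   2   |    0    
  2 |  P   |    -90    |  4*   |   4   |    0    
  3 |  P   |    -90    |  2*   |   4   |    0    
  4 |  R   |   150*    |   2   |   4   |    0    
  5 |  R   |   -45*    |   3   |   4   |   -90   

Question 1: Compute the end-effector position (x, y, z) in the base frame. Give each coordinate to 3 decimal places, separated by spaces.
9.864 2.499 12.000

after link 1: o_1 = (0.0000, 2.0000, 1.0000)
after link 2: o_2 = (4.0000, 2.0000, 5.0000)
after link 3: o_3 = (4.0000, -2.0000, 7.0000)
after link 4: o_4 = (6.0000, 1.4641, 9.0000)
after link 5: o_5 = (9.8637, 2.4994, 12.0000)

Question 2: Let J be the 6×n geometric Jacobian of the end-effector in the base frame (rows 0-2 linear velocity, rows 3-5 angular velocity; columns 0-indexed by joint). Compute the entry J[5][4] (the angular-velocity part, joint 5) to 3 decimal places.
1.000

axis z_4 = (0.0000,0.0000,1.0000); lever o_n−o_4 = (3.8637,1.0353,3.0000)
cross product → J_v[:, 4] = (-1.0353,3.8637,0.0000)
J_ω[:, 4] = z_4
entry J[5][4] = 1.0000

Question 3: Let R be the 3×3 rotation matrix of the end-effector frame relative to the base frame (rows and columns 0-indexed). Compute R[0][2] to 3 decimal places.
-0.259

End-effector z-axis (col 2 of R) = (-0.2588,0.9659,0.0000)
R[0][2] = -0.2588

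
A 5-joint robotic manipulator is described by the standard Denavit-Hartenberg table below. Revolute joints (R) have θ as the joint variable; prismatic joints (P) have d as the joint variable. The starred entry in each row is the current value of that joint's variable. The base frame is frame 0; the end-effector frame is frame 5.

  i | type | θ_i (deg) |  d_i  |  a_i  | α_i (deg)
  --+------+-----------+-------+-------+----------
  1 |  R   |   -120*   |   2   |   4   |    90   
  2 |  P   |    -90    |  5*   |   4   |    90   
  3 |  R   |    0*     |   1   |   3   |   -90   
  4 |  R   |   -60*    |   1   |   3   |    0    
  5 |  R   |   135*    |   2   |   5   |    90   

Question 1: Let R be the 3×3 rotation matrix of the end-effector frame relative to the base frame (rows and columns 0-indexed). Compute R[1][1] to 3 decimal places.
0.500

End-effector y-axis (col 1 of R) = (-0.8660,0.5000,0.0000)
R[1][1] = 0.5000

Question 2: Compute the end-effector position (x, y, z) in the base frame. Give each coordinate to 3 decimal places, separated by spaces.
-9.544 -0.531 -7.794

after link 1: o_1 = (-2.0000, -3.4641, 2.0000)
after link 2: o_2 = (-6.3301, -0.9641, -2.0000)
after link 3: o_3 = (-5.8301, -0.0981, -5.0000)
after link 4: o_4 = (-5.3971, 2.6519, -6.5000)
after link 5: o_5 = (-9.5440, -0.5307, -7.7941)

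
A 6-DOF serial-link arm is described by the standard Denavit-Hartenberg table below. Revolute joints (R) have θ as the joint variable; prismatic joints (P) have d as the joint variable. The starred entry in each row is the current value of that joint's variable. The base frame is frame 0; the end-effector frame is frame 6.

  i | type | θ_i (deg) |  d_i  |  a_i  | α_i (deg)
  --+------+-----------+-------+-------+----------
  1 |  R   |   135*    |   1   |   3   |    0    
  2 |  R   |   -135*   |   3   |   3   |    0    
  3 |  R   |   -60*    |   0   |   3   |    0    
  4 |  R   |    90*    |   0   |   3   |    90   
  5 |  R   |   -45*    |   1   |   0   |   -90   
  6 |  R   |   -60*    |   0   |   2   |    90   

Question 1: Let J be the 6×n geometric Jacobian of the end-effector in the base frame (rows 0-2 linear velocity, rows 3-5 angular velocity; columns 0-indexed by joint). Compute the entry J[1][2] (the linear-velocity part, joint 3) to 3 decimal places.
axis z_2 = (0.0000,0.0000,1.0000); lever o_n−o_2 = (6.0765,-3.1105,-0.7071)
cross product → J_v[:, 2] = (3.1105,6.0765,-0.0000)
J_ω[:, 2] = z_2
entry J[1][2] = 6.0765

6.076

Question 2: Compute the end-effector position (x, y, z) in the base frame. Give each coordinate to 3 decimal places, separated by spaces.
after link 1: o_1 = (-2.1213, 2.1213, 1.0000)
after link 2: o_2 = (0.8787, 2.1213, 4.0000)
after link 3: o_3 = (2.3787, -0.4768, 4.0000)
after link 4: o_4 = (4.9768, 1.0232, 4.0000)
after link 5: o_5 = (5.4768, 0.1572, 4.0000)
after link 6: o_6 = (6.9552, -0.9892, 3.2929)

6.955 -0.989 3.293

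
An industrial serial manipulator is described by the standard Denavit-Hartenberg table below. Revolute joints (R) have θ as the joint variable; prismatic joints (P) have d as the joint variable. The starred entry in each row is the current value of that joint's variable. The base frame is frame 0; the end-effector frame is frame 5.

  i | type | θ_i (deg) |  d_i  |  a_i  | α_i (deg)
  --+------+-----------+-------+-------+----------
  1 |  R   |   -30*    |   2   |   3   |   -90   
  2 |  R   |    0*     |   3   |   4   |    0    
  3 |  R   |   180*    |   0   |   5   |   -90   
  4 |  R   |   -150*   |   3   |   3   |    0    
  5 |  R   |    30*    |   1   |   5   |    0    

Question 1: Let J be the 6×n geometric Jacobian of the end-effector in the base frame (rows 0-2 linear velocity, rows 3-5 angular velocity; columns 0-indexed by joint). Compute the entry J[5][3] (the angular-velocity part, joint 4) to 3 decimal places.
axis z_3 = (-0.0000,0.0000,1.0000); lever o_n−o_3 = (7.3301,2.5000,4.0000)
cross product → J_v[:, 3] = (-2.5000,7.3301,-0.0000)
J_ω[:, 3] = z_3
entry J[5][3] = 1.0000

1.000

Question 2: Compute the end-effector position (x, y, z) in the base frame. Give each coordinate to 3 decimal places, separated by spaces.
10.562 4.098 6.000

after link 1: o_1 = (2.5981, -1.5000, 2.0000)
after link 2: o_2 = (7.5622, -0.9019, 2.0000)
after link 3: o_3 = (3.2321, 1.5981, 2.0000)
after link 4: o_4 = (6.2321, 1.5981, 5.0000)
after link 5: o_5 = (10.5622, 4.0981, 6.0000)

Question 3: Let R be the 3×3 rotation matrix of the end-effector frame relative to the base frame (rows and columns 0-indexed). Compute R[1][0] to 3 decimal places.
0.500

End-effector x-axis (col 0 of R) = (0.8660,0.5000,0.0000)
R[1][0] = 0.5000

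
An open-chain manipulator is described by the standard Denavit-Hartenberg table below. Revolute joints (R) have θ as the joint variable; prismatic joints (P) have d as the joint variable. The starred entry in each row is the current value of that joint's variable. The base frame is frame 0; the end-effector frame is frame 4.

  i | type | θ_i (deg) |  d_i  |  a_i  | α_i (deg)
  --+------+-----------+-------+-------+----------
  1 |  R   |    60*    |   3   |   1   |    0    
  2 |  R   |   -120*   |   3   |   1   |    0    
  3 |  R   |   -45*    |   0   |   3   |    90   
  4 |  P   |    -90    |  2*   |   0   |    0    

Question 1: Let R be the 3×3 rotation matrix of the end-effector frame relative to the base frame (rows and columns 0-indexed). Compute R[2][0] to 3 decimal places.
-1.000

End-effector x-axis (col 0 of R) = (-0.0000,-0.0000,-1.0000)
R[2][0] = -1.0000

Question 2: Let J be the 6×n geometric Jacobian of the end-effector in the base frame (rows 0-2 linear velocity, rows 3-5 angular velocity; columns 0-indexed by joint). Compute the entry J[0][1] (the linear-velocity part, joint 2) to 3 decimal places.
axis z_1 = (0.0000,0.0000,1.0000); lever o_n−o_1 = (-2.2083,-3.2462,3.0000)
cross product → J_v[:, 1] = (3.2462,-2.2083,0.0000)
J_ω[:, 1] = z_1
entry J[0][1] = 3.2462

3.246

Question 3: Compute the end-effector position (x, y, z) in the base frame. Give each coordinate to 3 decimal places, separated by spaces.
-1.708 -2.380 6.000

after link 1: o_1 = (0.5000, 0.8660, 3.0000)
after link 2: o_2 = (1.0000, 0.0000, 6.0000)
after link 3: o_3 = (0.2235, -2.8978, 6.0000)
after link 4: o_4 = (-1.7083, -2.3801, 6.0000)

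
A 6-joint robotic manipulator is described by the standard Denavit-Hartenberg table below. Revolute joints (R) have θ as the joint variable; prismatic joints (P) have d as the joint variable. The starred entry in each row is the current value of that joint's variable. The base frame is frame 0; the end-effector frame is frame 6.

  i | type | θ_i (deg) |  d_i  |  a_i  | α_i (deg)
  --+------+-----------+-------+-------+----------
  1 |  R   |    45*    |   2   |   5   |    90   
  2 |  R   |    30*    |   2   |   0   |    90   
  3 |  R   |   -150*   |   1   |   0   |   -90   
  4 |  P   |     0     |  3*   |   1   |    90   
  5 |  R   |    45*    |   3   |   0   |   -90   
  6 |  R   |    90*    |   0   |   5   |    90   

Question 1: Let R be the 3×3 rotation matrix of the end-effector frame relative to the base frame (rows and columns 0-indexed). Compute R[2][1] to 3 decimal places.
0.483

End-effector y-axis (col 1 of R) = (0.4085,0.7745,0.4830)
R[2][1] = 0.4830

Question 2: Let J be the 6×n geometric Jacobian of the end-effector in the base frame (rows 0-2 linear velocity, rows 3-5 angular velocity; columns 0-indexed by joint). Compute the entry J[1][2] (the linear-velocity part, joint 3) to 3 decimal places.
axis z_2 = (0.3536,0.3536,-0.8660); lever o_n−o_2 = (-2.1560,2.2253,1.1830)
cross product → J_v[:, 2] = (2.3455,1.4489,1.5490)
J_ω[:, 2] = z_2
entry J[1][2] = 1.4489

1.449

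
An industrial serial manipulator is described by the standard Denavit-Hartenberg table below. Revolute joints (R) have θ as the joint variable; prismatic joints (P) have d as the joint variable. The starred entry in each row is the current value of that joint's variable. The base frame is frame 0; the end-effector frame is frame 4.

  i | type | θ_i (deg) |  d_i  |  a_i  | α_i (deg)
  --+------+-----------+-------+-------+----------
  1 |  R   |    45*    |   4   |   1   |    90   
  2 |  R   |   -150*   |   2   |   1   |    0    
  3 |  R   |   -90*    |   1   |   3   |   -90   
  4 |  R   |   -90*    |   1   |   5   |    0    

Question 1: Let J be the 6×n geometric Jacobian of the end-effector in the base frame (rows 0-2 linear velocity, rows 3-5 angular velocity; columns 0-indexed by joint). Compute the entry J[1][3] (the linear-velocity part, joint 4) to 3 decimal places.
-1.768

axis z_3 = (-0.6124,-0.6124,-0.5000); lever o_n−o_3 = (2.9232,-4.1479,-0.5000)
cross product → J_v[:, 3] = (-1.7678,-1.7678,4.3301)
J_ω[:, 3] = z_3
entry J[1][3] = -1.7678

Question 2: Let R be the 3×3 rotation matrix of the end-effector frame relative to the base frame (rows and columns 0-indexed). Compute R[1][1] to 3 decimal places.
-0.354

End-effector y-axis (col 1 of R) = (-0.3536,-0.3536,0.8660)
R[1][1] = -0.3536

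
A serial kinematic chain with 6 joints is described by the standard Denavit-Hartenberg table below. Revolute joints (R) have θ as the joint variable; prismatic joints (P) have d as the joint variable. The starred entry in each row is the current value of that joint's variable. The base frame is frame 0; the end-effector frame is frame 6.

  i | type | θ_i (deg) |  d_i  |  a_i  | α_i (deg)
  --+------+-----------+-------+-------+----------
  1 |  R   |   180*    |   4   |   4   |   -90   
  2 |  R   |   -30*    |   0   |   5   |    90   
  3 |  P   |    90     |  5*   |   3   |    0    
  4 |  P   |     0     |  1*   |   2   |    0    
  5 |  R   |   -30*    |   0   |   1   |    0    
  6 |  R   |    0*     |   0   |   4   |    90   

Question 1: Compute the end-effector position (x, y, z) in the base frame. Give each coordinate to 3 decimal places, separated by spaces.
-7.495 -9.330 12.946

after link 1: o_1 = (-4.0000, 0.0000, 4.0000)
after link 2: o_2 = (-8.3301, 0.0000, 6.5000)
after link 3: o_3 = (-5.8301, -3.0000, 10.8301)
after link 4: o_4 = (-5.3301, -5.0000, 11.6962)
after link 5: o_5 = (-5.7631, -5.8660, 11.9462)
after link 6: o_6 = (-7.4952, -9.3301, 12.9462)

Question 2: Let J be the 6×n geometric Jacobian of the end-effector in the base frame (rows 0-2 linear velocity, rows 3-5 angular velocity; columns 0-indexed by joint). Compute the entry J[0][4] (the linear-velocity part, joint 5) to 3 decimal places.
3.750

axis z_4 = (0.5000,-0.0000,0.8660); lever o_n−o_4 = (-2.1651,-4.3301,1.2500)
cross product → J_v[:, 4] = (3.7500,-2.5000,-2.1651)
J_ω[:, 4] = z_4
entry J[0][4] = 3.7500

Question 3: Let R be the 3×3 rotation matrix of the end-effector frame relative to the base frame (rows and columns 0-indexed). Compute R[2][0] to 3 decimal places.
0.250

End-effector x-axis (col 0 of R) = (-0.4330,-0.8660,0.2500)
R[2][0] = 0.2500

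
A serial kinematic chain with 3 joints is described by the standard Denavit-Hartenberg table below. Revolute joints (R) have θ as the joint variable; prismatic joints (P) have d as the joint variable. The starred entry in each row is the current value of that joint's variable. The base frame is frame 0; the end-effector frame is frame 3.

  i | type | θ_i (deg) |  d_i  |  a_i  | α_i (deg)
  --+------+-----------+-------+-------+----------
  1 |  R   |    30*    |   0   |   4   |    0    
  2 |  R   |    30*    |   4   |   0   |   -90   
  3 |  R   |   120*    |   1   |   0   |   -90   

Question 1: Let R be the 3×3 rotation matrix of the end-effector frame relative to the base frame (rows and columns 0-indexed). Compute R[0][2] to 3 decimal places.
End-effector z-axis (col 2 of R) = (-0.4330,-0.7500,0.5000)
R[0][2] = -0.4330

-0.433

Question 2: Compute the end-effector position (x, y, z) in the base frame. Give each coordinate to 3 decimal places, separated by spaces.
after link 1: o_1 = (3.4641, 2.0000, 0.0000)
after link 2: o_2 = (3.4641, 2.0000, 4.0000)
after link 3: o_3 = (2.5981, 2.5000, 4.0000)

2.598 2.500 4.000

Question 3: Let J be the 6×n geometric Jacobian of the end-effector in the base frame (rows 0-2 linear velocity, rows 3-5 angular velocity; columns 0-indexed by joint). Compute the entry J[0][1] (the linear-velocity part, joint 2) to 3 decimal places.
axis z_1 = (0.0000,0.0000,1.0000); lever o_n−o_1 = (-0.8660,0.5000,4.0000)
cross product → J_v[:, 1] = (-0.5000,-0.8660,0.0000)
J_ω[:, 1] = z_1
entry J[0][1] = -0.5000

-0.500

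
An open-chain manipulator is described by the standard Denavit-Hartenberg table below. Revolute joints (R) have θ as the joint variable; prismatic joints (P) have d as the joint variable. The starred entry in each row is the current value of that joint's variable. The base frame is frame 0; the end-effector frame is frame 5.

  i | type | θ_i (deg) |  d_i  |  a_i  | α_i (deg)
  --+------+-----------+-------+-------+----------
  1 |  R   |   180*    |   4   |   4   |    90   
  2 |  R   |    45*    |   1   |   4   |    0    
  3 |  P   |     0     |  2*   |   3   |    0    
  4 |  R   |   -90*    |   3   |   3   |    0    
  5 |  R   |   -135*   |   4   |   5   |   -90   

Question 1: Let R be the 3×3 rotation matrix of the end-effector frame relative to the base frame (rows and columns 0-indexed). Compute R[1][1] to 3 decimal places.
-1.000

End-effector y-axis (col 1 of R) = (-0.0000,-1.0000,-0.0000)
R[1][1] = -1.0000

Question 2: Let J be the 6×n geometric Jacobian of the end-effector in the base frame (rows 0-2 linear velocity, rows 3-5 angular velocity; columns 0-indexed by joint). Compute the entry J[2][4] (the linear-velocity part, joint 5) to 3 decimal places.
-5.000

axis z_4 = (0.0000,1.0000,0.0000); lever o_n−o_4 = (5.0000,4.0000,0.0000)
cross product → J_v[:, 4] = (-0.0000,0.0000,-5.0000)
J_ω[:, 4] = z_4
entry J[2][4] = -5.0000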